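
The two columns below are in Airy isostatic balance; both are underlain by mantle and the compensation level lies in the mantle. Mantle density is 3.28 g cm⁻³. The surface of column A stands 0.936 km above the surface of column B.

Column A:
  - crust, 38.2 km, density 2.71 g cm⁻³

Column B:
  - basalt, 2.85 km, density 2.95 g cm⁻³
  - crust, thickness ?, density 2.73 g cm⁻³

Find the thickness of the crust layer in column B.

32.3 km

Take the compensation level at the base of the deeper column (depth z_c below the surface of column A) and equate Σ ρ_i t_i down to z_c; mantle fills any gap and the z_c terms cancel.
Column A: 38.2×2.71 + (z_c − 38.2)×3.28
Column B: 0.936×0 + 2.85×2.95 + x×2.73 + (z_c − 0.936 − 2.85 − x)×3.28
The z_c×3.28 term appears on both sides and cancels. Collect the known terms of each column as K = Σ(ρt)_known − 3.28 × (depth of known layers): K_A = 103.522 − 3.28×38.2 = −21.774; K_B = 8.4075 − 3.28×(0.936 + 2.85) = −4.01058.
Balance: K_A = K_B − x×(3.28 − 2.73), so x = (K_B − K_A)/(3.28 − 2.73) = 17.7634/0.55 = 32.3 km.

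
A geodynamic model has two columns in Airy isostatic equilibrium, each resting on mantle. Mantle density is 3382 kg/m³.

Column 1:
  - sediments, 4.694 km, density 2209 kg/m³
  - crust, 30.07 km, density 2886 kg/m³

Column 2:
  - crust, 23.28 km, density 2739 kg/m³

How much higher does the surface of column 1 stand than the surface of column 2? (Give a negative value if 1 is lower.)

For any compensation level in the mantle, the mantle terms cancel and isostasy reduces to e = (Σt_1 − Σt_2) − (Σ(ρt)_1 − Σ(ρt)_2) / ρ_m.
Σt_1 = 34.764 km; Σt_2 = 23.28 km; Σ(ρt)_1 = 97151.066; Σ(ρt)_2 = 63763.92 (in km·kg/m³).
e = (34.764 − 23.28) − (97151.066 − 63763.92) / 3382 = 1.61 km.

1.61 km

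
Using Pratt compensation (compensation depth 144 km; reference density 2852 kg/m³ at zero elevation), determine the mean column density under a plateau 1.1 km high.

2830 kg/m³

Pratt balance: ρ_ref D = ρ (D + h).
ρ = ρ_ref D/(D + h) = 2852 × 144 km/(144 km + 1.1 km) = 2830 kg/m³.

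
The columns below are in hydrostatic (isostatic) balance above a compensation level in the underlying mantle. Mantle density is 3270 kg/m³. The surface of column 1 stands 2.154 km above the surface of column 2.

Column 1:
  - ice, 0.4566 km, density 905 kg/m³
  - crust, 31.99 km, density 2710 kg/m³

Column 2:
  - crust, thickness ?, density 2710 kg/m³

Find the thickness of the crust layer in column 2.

Take the compensation level at the base of the deeper column (depth z_c below the surface of column 1) and equate Σ ρ_i t_i down to z_c; mantle fills any gap and the z_c terms cancel.
Column 1: 0.4566×905 + 31.99×2710 + (z_c − 32.4466)×3270
Column 2: 2.154×0 + x×2710 + (z_c − 2.154 − 0 − x)×3270
The z_c×3270 term appears on both sides and cancels. Collect the known terms of each column as K = Σ(ρt)_known − 3270 × (depth of known layers): K_1 = 87106.123 − 3270×32.4466 = −18994.259; K_2 = 0 − 3270×(2.154 + 0) = −7043.58.
Balance: K_1 = K_2 − x×(3270 − 2710), so x = (K_2 − K_1)/(3270 − 2710) = 11950.7/560 = 21.3 km.

21.3 km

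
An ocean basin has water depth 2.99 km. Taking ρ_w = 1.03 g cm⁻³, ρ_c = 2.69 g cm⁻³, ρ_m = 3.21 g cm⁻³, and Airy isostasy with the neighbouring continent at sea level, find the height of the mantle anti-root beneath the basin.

9.54 km

For local isostatic compensation: replacing crust with seawater at the top is compensated by replacing crust with mantle at the base: d (ρ_c − ρ_w) = a (ρ_m − ρ_c).
a = d (ρ_c − ρ_w)/(ρ_m − ρ_c) = 2.99 km × 1.66/0.52 = 9.54 km.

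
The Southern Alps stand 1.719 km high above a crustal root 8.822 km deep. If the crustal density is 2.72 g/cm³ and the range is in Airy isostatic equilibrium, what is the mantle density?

3.25 g/cm³

Airy balance: ρ_c h = (ρ_m − ρ_c) r → ρ_m = ρ_c (1 + h/r).
ρ_m = 2.72 × (1 + 1.719 km/8.822 km) = 3.25 g/cm³.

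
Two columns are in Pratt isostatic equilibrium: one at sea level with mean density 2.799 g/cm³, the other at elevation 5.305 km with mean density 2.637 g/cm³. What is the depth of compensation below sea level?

86.4 km

ρ_ref D = ρ (D + h) → D (ρ_ref − ρ) = ρ h.
D = ρ h/(ρ_ref − ρ) = 2.637 × 5.305 km/(2.799 − 2.637) = 86.4 km.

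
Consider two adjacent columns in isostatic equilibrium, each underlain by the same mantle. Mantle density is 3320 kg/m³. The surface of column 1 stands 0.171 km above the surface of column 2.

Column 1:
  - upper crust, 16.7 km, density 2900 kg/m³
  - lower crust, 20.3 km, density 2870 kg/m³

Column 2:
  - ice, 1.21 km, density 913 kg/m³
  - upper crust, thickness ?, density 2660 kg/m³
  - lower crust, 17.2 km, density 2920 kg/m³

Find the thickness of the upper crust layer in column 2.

8.77 km

Take the compensation level at the base of the deeper column (depth z_c below the surface of column 1) and equate Σ ρ_i t_i down to z_c; mantle fills any gap and the z_c terms cancel.
Column 1: 16.7×2900 + 20.3×2870 + (z_c − 37)×3320
Column 2: 0.171×0 + 1.21×913 + x×2660 + 17.2×2920 + (z_c − 0.171 − 18.41 − x)×3320
The z_c×3320 term appears on both sides and cancels. Collect the known terms of each column as K = Σ(ρt)_known − 3320 × (depth of known layers): K_1 = 106691 − 3320×37 = −16149; K_2 = 51328.73 − 3320×(0.171 + 18.41) = −10360.19.
Balance: K_1 = K_2 − x×(3320 − 2660), so x = (K_2 − K_1)/(3320 − 2660) = 5788.81/660 = 8.77 km.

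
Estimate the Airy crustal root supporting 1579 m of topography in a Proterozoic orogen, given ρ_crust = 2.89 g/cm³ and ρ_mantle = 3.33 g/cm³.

10400 m

For local isostatic compensation: the weight of the topography is balanced by the buoyancy of the root, ρ_c h = (ρ_m − ρ_c) r.
r = h · ρ_c / (ρ_m − ρ_c) = 1579 m × 2.89 / (3.33 − 2.89) = 10400 m.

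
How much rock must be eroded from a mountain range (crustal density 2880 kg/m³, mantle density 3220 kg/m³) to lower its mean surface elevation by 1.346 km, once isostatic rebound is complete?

Net drop Δ = e − u = e − e ρ_c/ρ_m = e (ρ_m − ρ_c)/ρ_m.
e = Δ ρ_m/(ρ_m − ρ_c) = 1.346 km × 3220/340 = 12.7 km.

12.7 km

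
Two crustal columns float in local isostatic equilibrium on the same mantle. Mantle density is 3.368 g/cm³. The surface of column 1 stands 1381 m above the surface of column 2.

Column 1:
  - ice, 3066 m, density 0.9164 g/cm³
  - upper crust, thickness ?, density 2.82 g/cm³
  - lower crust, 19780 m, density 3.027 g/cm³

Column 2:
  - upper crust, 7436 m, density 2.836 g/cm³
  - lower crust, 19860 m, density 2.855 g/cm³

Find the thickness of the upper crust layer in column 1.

Take the compensation level at the base of the deeper column (depth z_c below the surface of column 1) and equate Σ ρ_i t_i down to z_c; mantle fills any gap and the z_c terms cancel.
Column 1: 3066×0.9164 + x×2.82 + 19780×3.027 + (z_c − 22846 − x)×3.368
Column 2: 1381×0 + 7436×2.836 + 19860×2.855 + (z_c − 1381 − 27296)×3.368
The z_c×3.368 term appears on both sides and cancels. Collect the known terms of each column as K = Σ(ρt)_known − 3.368 × (depth of known layers): K_1 = 62683.7424 − 3.368×22846 = −14261.5856; K_2 = 77788.796 − 3.368×(1381 + 27296) = −18795.34.
Balance: K_1 − x×(3.368 − 2.82) = K_2, so x = (K_1 − K_2)/(3.368 − 2.82) = 4533.75/0.548 = 8270 m.

8270 m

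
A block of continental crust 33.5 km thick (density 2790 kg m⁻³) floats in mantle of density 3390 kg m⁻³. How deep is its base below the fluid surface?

Draft d = t ρ_obj/ρ_fluid = 33.5 km × 2790/3390 = 27.6 km.

27.6 km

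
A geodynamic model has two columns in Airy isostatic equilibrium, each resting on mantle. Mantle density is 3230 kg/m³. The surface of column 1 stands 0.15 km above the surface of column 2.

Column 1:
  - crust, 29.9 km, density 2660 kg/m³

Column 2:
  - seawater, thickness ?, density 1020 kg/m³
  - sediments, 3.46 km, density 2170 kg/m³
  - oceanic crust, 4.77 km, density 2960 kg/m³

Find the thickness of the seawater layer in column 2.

5.25 km

Take the compensation level at the base of the deeper column (depth z_c below the surface of column 1) and equate Σ ρ_i t_i down to z_c; mantle fills any gap and the z_c terms cancel.
Column 1: 29.9×2660 + (z_c − 29.9)×3230
Column 2: 0.15×0 + x×1020 + 3.46×2170 + 4.77×2960 + (z_c − 0.15 − 8.23 − x)×3230
The z_c×3230 term appears on both sides and cancels. Collect the known terms of each column as K = Σ(ρt)_known − 3230 × (depth of known layers): K_1 = 79534 − 3230×29.9 = −17043; K_2 = 21627.4 − 3230×(0.15 + 8.23) = −5440.
Balance: K_1 = K_2 − x×(3230 − 1020), so x = (K_2 − K_1)/(3230 − 1020) = 11603/2210 = 5.25 km.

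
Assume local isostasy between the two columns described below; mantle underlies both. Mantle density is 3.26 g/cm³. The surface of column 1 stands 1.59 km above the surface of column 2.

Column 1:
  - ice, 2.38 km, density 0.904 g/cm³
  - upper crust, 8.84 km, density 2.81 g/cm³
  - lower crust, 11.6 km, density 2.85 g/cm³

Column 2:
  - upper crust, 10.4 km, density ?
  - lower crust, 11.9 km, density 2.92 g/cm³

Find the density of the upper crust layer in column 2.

Take the compensation level at the base of the deeper column (depth z_c below the surface of column 1) and equate Σ ρ_i t_i down to z_c; mantle fills any gap and the z_c terms cancel.
Column 1: 2.38×0.904 + 8.84×2.81 + 11.6×2.85 + (z_c − 22.82)×3.26
Column 2: 1.59×0 + 10.4×ρ + 11.9×2.92 + (z_c − 1.59 − 22.3)×3.26
The z_c×3.26 term appears on both sides and cancels. Collect the known terms of each column as K = Σ(ρt)_known − 3.26 × (depth of known layers): K_1 = 60.05192 − 3.26×22.82 = −14.34128; K_2 = 34.748 − 3.26×(1.59 + 22.3) = −43.1334.
Balance: K_1 = K_2 + 10.4×ρ, so ρ = (K_1 − K_2)/10.4 = 28.7921/10.4 = 2.77 g/cm³.

2.77 g/cm³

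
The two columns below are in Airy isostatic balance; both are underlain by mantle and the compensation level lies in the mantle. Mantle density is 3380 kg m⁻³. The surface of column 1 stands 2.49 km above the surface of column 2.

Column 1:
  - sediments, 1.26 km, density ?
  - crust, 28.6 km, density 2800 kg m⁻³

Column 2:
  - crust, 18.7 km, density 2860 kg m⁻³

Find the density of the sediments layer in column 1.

2150 kg m⁻³

Take the compensation level at the base of the deeper column (depth z_c below the surface of column 1) and equate Σ ρ_i t_i down to z_c; mantle fills any gap and the z_c terms cancel.
Column 1: 1.26×ρ + 28.6×2800 + (z_c − 29.86)×3380
Column 2: 2.49×0 + 18.7×2860 + (z_c − 2.49 − 18.7)×3380
The z_c×3380 term appears on both sides and cancels. Collect the known terms of each column as K = Σ(ρt)_known − 3380 × (depth of known layers): K_1 = 80080 − 3380×29.86 = −20846.8; K_2 = 53482 − 3380×(2.49 + 18.7) = −18140.2.
Balance: K_1 + 1.26×ρ = K_2, so ρ = (K_2 − K_1)/1.26 = 2706.6/1.26 = 2150 kg m⁻³.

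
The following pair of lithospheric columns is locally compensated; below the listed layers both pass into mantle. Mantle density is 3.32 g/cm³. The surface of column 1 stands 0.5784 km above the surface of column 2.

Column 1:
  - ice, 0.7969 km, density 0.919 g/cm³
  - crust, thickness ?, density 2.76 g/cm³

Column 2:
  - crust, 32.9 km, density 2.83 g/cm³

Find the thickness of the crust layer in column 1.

28.8 km

Take the compensation level at the base of the deeper column (depth z_c below the surface of column 1) and equate Σ ρ_i t_i down to z_c; mantle fills any gap and the z_c terms cancel.
Column 1: 0.7969×0.919 + x×2.76 + (z_c − 0.7969 − x)×3.32
Column 2: 0.5784×0 + 32.9×2.83 + (z_c − 0.5784 − 32.9)×3.32
The z_c×3.32 term appears on both sides and cancels. Collect the known terms of each column as K = Σ(ρt)_known − 3.32 × (depth of known layers): K_1 = 0.7323511 − 3.32×0.7969 = −1.9133569; K_2 = 93.107 − 3.32×(0.5784 + 32.9) = −18.041288.
Balance: K_1 − x×(3.32 − 2.76) = K_2, so x = (K_1 − K_2)/(3.32 − 2.76) = 16.1279/0.56 = 28.8 km.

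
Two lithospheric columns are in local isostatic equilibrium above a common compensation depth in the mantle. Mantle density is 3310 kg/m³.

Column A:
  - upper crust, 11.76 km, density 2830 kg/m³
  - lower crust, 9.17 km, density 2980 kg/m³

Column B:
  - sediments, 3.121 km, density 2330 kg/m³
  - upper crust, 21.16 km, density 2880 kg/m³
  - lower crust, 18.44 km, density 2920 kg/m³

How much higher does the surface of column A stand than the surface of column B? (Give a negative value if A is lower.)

−3.23 km

For any compensation level in the mantle, the mantle terms cancel and isostasy reduces to e = (Σt_A − Σt_B) − (Σ(ρt)_A − Σ(ρt)_B) / ρ_m.
Σt_A = 20.93 km; Σt_B = 42.721 km; Σ(ρt)_A = 60607.4; Σ(ρt)_B = 122057.53 (in km·kg/m³).
e = (20.93 − 42.721) − (60607.4 − 122057.53) / 3310 = −3.23 km.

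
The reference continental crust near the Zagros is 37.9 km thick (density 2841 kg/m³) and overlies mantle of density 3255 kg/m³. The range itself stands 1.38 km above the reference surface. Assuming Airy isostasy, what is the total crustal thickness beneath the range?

Root depth r = h ρ_c / (ρ_m − ρ_c) = 1.38 km × 2841 / 414 = 9.47 km.
Total thickness = T + h + r = 37.9 km + 1.38 km + 9.47 km = 48.8 km.

48.8 km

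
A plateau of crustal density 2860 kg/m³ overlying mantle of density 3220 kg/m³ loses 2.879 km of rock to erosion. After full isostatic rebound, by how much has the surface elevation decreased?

Rebound u = e ρ_c/ρ_m = 2.879 km × 2860/3220 = 2.557 km.
Net surface drop = e − u = 2.879 km − 2.557 km = e (ρ_m − ρ_c)/ρ_m = 0.322 km.

0.322 km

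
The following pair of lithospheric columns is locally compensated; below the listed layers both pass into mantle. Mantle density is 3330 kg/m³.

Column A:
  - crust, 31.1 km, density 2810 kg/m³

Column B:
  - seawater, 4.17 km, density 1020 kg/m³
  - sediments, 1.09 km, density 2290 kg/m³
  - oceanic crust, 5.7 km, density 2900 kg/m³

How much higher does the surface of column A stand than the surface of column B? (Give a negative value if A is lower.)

For any compensation level in the mantle, the mantle terms cancel and isostasy reduces to e = (Σt_A − Σt_B) − (Σ(ρt)_A − Σ(ρt)_B) / ρ_m.
Σt_A = 31.1 km; Σt_B = 10.96 km; Σ(ρt)_A = 87391; Σ(ρt)_B = 23279.5 (in km·kg/m³).
e = (31.1 − 10.96) − (87391 − 23279.5) / 3330 = 0.887 km.

0.887 km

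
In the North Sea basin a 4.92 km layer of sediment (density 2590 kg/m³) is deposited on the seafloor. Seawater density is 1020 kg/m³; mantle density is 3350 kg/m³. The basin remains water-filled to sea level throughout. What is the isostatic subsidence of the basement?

Submarine loading: the sediment displaces seawater, and the subsidence is in turn flooded, so s (ρ_m − ρ_w) = t (ρ_sed − ρ_w).
s = 4.92 km × (2590 − 1020) / (3350 − 1020) = 3.32 km.

3.32 km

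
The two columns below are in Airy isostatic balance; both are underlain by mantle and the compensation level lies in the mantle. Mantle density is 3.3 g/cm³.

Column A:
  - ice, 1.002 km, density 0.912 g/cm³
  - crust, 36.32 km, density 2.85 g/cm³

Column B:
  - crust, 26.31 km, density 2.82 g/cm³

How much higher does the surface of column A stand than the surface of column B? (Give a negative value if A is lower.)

For any compensation level in the mantle, the mantle terms cancel and isostasy reduces to e = (Σt_A − Σt_B) − (Σ(ρt)_A − Σ(ρt)_B) / ρ_m.
Σt_A = 37.322 km; Σt_B = 26.31 km; Σ(ρt)_A = 104.425824; Σ(ρt)_B = 74.1942 (in km·g/cm³).
e = (37.322 − 26.31) − (104.425824 − 74.1942) / 3.3 = 1.85 km.

1.85 km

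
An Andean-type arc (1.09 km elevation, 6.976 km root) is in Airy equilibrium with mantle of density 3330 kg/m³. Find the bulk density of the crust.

ρ_c h = (ρ_m − ρ_c) r → ρ_c (h + r) = ρ_m r → ρ_c = ρ_m r / (h + r).
ρ_c = 3330 × 6.976 km / (1.09 km + 6.976 km) = 2880 kg/m³.

2880 kg/m³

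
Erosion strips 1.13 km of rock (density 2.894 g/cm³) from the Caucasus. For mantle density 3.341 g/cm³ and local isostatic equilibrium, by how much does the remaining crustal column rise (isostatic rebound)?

0.979 km

Unloading: uplift u = e ρ_c/ρ_m = 1.13 km × 2.894/3.341 = 0.979 km.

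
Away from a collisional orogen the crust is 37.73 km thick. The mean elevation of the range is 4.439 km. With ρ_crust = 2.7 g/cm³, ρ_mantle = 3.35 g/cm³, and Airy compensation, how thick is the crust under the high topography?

60.6 km

Root depth r = h ρ_c / (ρ_m − ρ_c) = 4.439 km × 2.7 / 0.65 = 18.44 km.
Total thickness = T + h + r = 37.73 km + 4.439 km + 18.44 km = 60.6 km.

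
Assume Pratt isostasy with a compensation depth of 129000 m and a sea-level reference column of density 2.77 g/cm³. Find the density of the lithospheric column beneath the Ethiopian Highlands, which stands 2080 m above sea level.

Pratt balance: ρ_ref D = ρ (D + h).
ρ = ρ_ref D/(D + h) = 2.77 × 129000 m/(129000 m + 2080 m) = 2.73 g/cm³.

2.73 g/cm³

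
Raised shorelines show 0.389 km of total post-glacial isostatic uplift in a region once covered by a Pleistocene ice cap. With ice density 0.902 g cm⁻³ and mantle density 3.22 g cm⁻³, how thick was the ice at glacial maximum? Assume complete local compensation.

1.39 km

u = t ρ_ice/ρ_m → t = u ρ_m/ρ_ice = 0.389 km × 3.22/0.902 = 1.39 km.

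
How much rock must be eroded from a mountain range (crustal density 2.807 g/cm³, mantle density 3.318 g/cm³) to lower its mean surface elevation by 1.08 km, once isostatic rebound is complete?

7.01 km

Net drop Δ = e − u = e − e ρ_c/ρ_m = e (ρ_m − ρ_c)/ρ_m.
e = Δ ρ_m/(ρ_m − ρ_c) = 1.08 km × 3.318/0.511 = 7.01 km.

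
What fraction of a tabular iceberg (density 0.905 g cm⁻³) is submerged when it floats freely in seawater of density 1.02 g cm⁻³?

0.887

Submerged fraction = ρ_obj/ρ_fluid = 0.905/1.02 = 0.887.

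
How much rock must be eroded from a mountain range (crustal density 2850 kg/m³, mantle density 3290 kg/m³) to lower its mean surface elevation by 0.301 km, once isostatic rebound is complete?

Net drop Δ = e − u = e − e ρ_c/ρ_m = e (ρ_m − ρ_c)/ρ_m.
e = Δ ρ_m/(ρ_m − ρ_c) = 0.301 km × 3290/440 = 2.25 km.

2.25 km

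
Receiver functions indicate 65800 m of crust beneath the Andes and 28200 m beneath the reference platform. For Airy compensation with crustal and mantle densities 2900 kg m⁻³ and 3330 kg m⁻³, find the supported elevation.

4860 m

Excess crust Δ = 65800 m − 28200 m = 37600 m, split between elevation h and root r with h + r = Δ.
Airy balance ρ_c h = (ρ_m − ρ_c) r gives r = h ρ_c/(ρ_m − ρ_c), so h (1 + ρ_c/(ρ_m − ρ_c)) = Δ, i.e. h = Δ (ρ_m − ρ_c)/ρ_m.
h = 37600 m × 430/3330 = 4860 m.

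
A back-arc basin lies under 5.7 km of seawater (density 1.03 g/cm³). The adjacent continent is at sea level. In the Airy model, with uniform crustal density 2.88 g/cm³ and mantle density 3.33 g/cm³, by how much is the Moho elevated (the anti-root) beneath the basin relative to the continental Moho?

Equating mass per unit area of the two columns: replacing crust with seawater at the top is compensated by replacing crust with mantle at the base: d (ρ_c − ρ_w) = a (ρ_m − ρ_c).
a = d (ρ_c − ρ_w)/(ρ_m − ρ_c) = 5.7 km × 1.85/0.45 = 23.4 km.

23.4 km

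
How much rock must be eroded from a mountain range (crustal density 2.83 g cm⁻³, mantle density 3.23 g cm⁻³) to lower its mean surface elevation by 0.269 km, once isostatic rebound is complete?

Net drop Δ = e − u = e − e ρ_c/ρ_m = e (ρ_m − ρ_c)/ρ_m.
e = Δ ρ_m/(ρ_m − ρ_c) = 0.269 km × 3.23/0.4 = 2.17 km.

2.17 km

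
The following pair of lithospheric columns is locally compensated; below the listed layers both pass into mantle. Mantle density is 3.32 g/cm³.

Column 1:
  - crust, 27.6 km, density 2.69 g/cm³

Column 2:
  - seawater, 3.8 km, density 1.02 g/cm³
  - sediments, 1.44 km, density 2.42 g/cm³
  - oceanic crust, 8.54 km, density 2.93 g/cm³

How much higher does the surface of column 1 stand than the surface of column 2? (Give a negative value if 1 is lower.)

For any compensation level in the mantle, the mantle terms cancel and isostasy reduces to e = (Σt_1 − Σt_2) − (Σ(ρt)_1 − Σ(ρt)_2) / ρ_m.
Σt_1 = 27.6 km; Σt_2 = 13.78 km; Σ(ρt)_1 = 74.244; Σ(ρt)_2 = 32.383 (in km·g/cm³).
e = (27.6 − 13.78) − (74.244 − 32.383) / 3.32 = 1.21 km.

1.21 km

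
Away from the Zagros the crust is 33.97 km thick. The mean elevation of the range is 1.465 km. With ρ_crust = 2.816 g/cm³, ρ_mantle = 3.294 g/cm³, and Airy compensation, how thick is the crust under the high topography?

44.1 km

Root depth r = h ρ_c / (ρ_m − ρ_c) = 1.465 km × 2.816 / 0.478 = 8.631 km.
Total thickness = T + h + r = 33.97 km + 1.465 km + 8.631 km = 44.1 km.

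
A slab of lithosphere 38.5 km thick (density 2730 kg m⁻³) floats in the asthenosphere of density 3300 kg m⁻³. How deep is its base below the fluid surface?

Draft d = t ρ_obj/ρ_fluid = 38.5 km × 2730/3300 = 31.9 km.

31.9 km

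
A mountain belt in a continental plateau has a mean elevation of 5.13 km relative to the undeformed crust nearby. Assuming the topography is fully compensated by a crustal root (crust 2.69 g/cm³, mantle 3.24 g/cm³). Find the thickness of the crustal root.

25.1 km

Balancing pressure at the compensation depth: the weight of the topography is balanced by the buoyancy of the root, ρ_c h = (ρ_m − ρ_c) r.
r = h · ρ_c / (ρ_m − ρ_c) = 5.13 km × 2.69 / (3.24 − 2.69) = 25.1 km.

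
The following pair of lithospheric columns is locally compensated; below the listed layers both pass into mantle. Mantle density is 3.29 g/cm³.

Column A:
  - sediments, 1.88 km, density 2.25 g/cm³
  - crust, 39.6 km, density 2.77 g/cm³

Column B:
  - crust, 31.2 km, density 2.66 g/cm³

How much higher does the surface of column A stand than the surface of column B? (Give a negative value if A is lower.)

0.879 km

For any compensation level in the mantle, the mantle terms cancel and isostasy reduces to e = (Σt_A − Σt_B) − (Σ(ρt)_A − Σ(ρt)_B) / ρ_m.
Σt_A = 41.48 km; Σt_B = 31.2 km; Σ(ρt)_A = 113.922; Σ(ρt)_B = 82.992 (in km·g/cm³).
e = (41.48 − 31.2) − (113.922 − 82.992) / 3.29 = 0.879 km.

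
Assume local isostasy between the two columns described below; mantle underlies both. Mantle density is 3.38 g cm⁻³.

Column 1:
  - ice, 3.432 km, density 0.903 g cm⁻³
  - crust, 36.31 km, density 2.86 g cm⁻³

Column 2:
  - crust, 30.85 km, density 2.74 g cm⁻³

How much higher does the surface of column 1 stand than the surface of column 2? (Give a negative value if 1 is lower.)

2.26 km

For any compensation level in the mantle, the mantle terms cancel and isostasy reduces to e = (Σt_1 − Σt_2) − (Σ(ρt)_1 − Σ(ρt)_2) / ρ_m.
Σt_1 = 39.742 km; Σt_2 = 30.85 km; Σ(ρt)_1 = 106.945696; Σ(ρt)_2 = 84.529 (in km·g cm⁻³).
e = (39.742 − 30.85) − (106.945696 − 84.529) / 3.38 = 2.26 km.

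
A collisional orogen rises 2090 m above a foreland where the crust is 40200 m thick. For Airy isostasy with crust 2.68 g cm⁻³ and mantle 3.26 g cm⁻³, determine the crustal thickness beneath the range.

Root depth r = h ρ_c / (ρ_m − ρ_c) = 2090 m × 2.68 / 0.58 = 9657 m.
Total thickness = T + h + r = 40200 m + 2090 m + 9657 m = 51900 m.

51900 m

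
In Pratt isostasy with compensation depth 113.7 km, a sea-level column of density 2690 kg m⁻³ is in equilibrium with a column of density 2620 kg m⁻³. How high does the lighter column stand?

3.04 km

ρ_ref D = ρ (D + h) → h = D (ρ_ref − ρ)/ρ.
h = 113.7 km × (2690 − 2620)/2620 = 3.04 km.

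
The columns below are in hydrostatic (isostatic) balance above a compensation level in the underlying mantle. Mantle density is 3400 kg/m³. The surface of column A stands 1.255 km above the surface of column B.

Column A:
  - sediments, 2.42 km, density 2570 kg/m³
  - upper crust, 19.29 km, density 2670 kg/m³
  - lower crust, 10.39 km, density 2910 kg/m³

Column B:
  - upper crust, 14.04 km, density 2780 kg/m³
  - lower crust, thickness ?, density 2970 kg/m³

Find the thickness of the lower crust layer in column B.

Take the compensation level at the base of the deeper column (depth z_c below the surface of column A) and equate Σ ρ_i t_i down to z_c; mantle fills any gap and the z_c terms cancel.
Column A: 2.42×2570 + 19.29×2670 + 10.39×2910 + (z_c − 32.1)×3400
Column B: 1.255×0 + 14.04×2780 + x×2970 + (z_c − 1.255 − 14.04 − x)×3400
The z_c×3400 term appears on both sides and cancels. Collect the known terms of each column as K = Σ(ρt)_known − 3400 × (depth of known layers): K_A = 87958.6 − 3400×32.1 = −21181.4; K_B = 39031.2 − 3400×(1.255 + 14.04) = −12971.8.
Balance: K_A = K_B − x×(3400 − 2970), so x = (K_B − K_A)/(3400 − 2970) = 8209.6/430 = 19.1 km.

19.1 km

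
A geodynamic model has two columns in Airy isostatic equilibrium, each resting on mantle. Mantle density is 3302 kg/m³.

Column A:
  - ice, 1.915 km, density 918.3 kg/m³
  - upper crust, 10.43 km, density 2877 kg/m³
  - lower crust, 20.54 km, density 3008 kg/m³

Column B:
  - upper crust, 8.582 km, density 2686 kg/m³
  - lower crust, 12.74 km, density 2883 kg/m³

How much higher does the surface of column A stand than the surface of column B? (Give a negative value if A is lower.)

For any compensation level in the mantle, the mantle terms cancel and isostasy reduces to e = (Σt_A − Σt_B) − (Σ(ρt)_A − Σ(ρt)_B) / ρ_m.
Σt_A = 32.885 km; Σt_B = 21.322 km; Σ(ρt)_A = 93549.9745; Σ(ρt)_B = 59780.672 (in km·kg/m³).
e = (32.885 − 21.322) − (93549.9745 − 59780.672) / 3302 = 1.34 km.

1.34 km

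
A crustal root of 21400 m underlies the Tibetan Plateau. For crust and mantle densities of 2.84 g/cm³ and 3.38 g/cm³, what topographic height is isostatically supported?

In Airy isostatic equilibrium: ρ_c h = (ρ_m − ρ_c) r.
h = r (ρ_m − ρ_c) / ρ_c = 21400 m × (3.38 − 2.84) / 2.84 = 4070 m.

4070 m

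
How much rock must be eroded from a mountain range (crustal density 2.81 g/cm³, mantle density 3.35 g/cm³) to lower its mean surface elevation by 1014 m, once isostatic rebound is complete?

6290 m

Net drop Δ = e − u = e − e ρ_c/ρ_m = e (ρ_m − ρ_c)/ρ_m.
e = Δ ρ_m/(ρ_m − ρ_c) = 1014 m × 3.35/0.54 = 6290 m.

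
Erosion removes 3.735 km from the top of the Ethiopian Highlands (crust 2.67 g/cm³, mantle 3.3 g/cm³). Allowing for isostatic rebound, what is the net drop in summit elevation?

0.713 km

Rebound u = e ρ_c/ρ_m = 3.735 km × 2.67/3.3 = 3.022 km.
Net surface drop = e − u = 3.735 km − 3.022 km = e (ρ_m − ρ_c)/ρ_m = 0.713 km.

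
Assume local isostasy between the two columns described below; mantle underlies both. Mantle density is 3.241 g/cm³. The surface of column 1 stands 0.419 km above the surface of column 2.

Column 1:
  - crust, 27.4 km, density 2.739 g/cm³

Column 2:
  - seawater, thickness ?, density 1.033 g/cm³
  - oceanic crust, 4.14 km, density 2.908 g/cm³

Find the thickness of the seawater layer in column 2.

4.99 km

Take the compensation level at the base of the deeper column (depth z_c below the surface of column 1) and equate Σ ρ_i t_i down to z_c; mantle fills any gap and the z_c terms cancel.
Column 1: 27.4×2.739 + (z_c − 27.4)×3.241
Column 2: 0.419×0 + x×1.033 + 4.14×2.908 + (z_c − 0.419 − 4.14 − x)×3.241
The z_c×3.241 term appears on both sides and cancels. Collect the known terms of each column as K = Σ(ρt)_known − 3.241 × (depth of known layers): K_1 = 75.0486 − 3.241×27.4 = −13.7548; K_2 = 12.03912 − 3.241×(0.419 + 4.14) = −2.736599.
Balance: K_1 = K_2 − x×(3.241 − 1.033), so x = (K_2 − K_1)/(3.241 − 1.033) = 11.0182/2.208 = 4.99 km.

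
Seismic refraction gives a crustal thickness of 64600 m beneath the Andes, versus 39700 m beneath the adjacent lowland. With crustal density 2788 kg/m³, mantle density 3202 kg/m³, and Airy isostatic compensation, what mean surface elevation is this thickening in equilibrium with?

3220 m

Excess crust Δ = 64600 m − 39700 m = 24900 m, split between elevation h and root r with h + r = Δ.
Airy balance ρ_c h = (ρ_m − ρ_c) r gives r = h ρ_c/(ρ_m − ρ_c), so h (1 + ρ_c/(ρ_m − ρ_c)) = Δ, i.e. h = Δ (ρ_m − ρ_c)/ρ_m.
h = 24900 m × 414/3202 = 3220 m.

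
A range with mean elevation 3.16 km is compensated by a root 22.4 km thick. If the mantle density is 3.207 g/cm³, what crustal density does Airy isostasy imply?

ρ_c h = (ρ_m − ρ_c) r → ρ_c (h + r) = ρ_m r → ρ_c = ρ_m r / (h + r).
ρ_c = 3.207 × 22.4 km / (3.16 km + 22.4 km) = 2.81 g/cm³.

2.81 g/cm³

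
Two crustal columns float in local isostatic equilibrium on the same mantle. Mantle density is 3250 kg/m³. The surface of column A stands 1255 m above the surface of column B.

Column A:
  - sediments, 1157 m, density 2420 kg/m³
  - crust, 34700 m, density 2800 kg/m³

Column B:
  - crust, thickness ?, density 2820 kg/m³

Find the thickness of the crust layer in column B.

29100 m

Take the compensation level at the base of the deeper column (depth z_c below the surface of column A) and equate Σ ρ_i t_i down to z_c; mantle fills any gap and the z_c terms cancel.
Column A: 1157×2420 + 34700×2800 + (z_c − 35857)×3250
Column B: 1255×0 + x×2820 + (z_c − 1255 − 0 − x)×3250
The z_c×3250 term appears on both sides and cancels. Collect the known terms of each column as K = Σ(ρt)_known − 3250 × (depth of known layers): K_A = 99959940 − 3250×35857 = −16575310; K_B = 0 − 3250×(1255 + 0) = −4078750.
Balance: K_A = K_B − x×(3250 − 2820), so x = (K_B − K_A)/(3250 − 2820) = 12496600/430 = 29100 m.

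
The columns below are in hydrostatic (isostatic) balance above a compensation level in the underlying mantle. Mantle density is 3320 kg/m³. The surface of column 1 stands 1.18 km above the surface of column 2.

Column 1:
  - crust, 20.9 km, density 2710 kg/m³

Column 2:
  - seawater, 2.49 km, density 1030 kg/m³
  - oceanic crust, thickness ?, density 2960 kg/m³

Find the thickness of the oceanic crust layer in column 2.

Take the compensation level at the base of the deeper column (depth z_c below the surface of column 1) and equate Σ ρ_i t_i down to z_c; mantle fills any gap and the z_c terms cancel.
Column 1: 20.9×2710 + (z_c − 20.9)×3320
Column 2: 1.18×0 + 2.49×1030 + x×2960 + (z_c − 1.18 − 2.49 − x)×3320
The z_c×3320 term appears on both sides and cancels. Collect the known terms of each column as K = Σ(ρt)_known − 3320 × (depth of known layers): K_1 = 56639 − 3320×20.9 = −12749; K_2 = 2564.7 − 3320×(1.18 + 2.49) = −9619.7.
Balance: K_1 = K_2 − x×(3320 − 2960), so x = (K_2 − K_1)/(3320 − 2960) = 3129.3/360 = 8.69 km.

8.69 km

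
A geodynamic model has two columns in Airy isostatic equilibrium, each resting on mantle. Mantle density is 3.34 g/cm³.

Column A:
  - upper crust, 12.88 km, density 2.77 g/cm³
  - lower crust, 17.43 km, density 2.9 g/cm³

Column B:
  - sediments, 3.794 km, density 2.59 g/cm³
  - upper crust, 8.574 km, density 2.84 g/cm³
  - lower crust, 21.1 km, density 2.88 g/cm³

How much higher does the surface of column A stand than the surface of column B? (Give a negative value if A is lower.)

−0.547 km

For any compensation level in the mantle, the mantle terms cancel and isostasy reduces to e = (Σt_A − Σt_B) − (Σ(ρt)_A − Σ(ρt)_B) / ρ_m.
Σt_A = 30.31 km; Σt_B = 33.468 km; Σ(ρt)_A = 86.2246; Σ(ρt)_B = 94.94462 (in km·g/cm³).
e = (30.31 − 33.468) − (86.2246 − 94.94462) / 3.34 = −0.547 km.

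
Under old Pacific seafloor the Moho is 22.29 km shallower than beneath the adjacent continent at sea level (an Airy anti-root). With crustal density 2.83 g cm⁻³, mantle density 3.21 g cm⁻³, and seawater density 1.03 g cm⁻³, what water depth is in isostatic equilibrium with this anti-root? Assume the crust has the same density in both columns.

Replacing a thickness d of crust by seawater at the top must be balanced by replacing crust with mantle at the base: d (ρ_c − ρ_w) = a (ρ_m − ρ_c).
d = a (ρ_m − ρ_c)/(ρ_c − ρ_w) = 22.29 km × 0.38/1.8 = 4.71 km.

4.71 km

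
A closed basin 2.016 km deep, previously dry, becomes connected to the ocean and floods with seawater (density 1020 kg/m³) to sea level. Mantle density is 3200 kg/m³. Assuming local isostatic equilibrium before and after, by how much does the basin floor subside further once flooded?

After flooding the water column is d + s deep. Its weight must equal the weight of mantle displaced by the extra subsidence s: (d + s) ρ_w = s ρ_m.
s = d ρ_w / (ρ_m − ρ_w) = 2.016 km × 1020/(3200 − 1020) = 0.943 km.

0.943 km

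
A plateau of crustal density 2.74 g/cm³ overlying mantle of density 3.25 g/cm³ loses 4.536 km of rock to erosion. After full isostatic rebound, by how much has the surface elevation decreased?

Rebound u = e ρ_c/ρ_m = 4.536 km × 2.74/3.25 = 3.824 km.
Net surface drop = e − u = 4.536 km − 3.824 km = e (ρ_m − ρ_c)/ρ_m = 0.712 km.

0.712 km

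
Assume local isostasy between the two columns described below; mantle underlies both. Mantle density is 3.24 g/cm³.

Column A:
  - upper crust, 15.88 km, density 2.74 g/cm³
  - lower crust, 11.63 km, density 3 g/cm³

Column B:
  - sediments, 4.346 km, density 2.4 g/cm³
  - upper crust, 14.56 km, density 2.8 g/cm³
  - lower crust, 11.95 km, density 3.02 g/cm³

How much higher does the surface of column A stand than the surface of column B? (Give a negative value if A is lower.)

For any compensation level in the mantle, the mantle terms cancel and isostasy reduces to e = (Σt_A − Σt_B) − (Σ(ρt)_A − Σ(ρt)_B) / ρ_m.
Σt_A = 27.51 km; Σt_B = 30.856 km; Σ(ρt)_A = 78.4012; Σ(ρt)_B = 87.2874 (in km·g/cm³).
e = (27.51 − 30.856) − (78.4012 − 87.2874) / 3.24 = −0.603 km.

−0.603 km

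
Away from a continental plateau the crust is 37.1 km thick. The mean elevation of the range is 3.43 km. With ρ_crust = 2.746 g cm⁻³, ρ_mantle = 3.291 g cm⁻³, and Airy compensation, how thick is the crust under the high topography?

Root depth r = h ρ_c / (ρ_m − ρ_c) = 3.43 km × 2.746 / 0.545 = 17.28 km.
Total thickness = T + h + r = 37.1 km + 3.43 km + 17.28 km = 57.8 km.

57.8 km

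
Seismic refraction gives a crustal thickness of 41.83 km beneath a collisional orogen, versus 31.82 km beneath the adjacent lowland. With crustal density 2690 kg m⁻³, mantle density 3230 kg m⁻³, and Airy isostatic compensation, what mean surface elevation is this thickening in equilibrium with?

Excess crust Δ = 41.83 km − 31.82 km = 10.01 km, split between elevation h and root r with h + r = Δ.
Airy balance ρ_c h = (ρ_m − ρ_c) r gives r = h ρ_c/(ρ_m − ρ_c), so h (1 + ρ_c/(ρ_m − ρ_c)) = Δ, i.e. h = Δ (ρ_m − ρ_c)/ρ_m.
h = 10.01 km × 540/3230 = 1.67 km.

1.67 km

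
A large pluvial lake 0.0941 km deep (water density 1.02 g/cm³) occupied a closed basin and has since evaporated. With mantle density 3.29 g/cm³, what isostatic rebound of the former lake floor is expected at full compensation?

0.0292 km

u = d ρ_w/ρ_m = 0.0941 km × 1.02/3.29 = 0.0292 km.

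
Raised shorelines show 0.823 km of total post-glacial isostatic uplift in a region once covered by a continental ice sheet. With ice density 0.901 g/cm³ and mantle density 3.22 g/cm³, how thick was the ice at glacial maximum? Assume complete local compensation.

u = t ρ_ice/ρ_m → t = u ρ_m/ρ_ice = 0.823 km × 3.22/0.901 = 2.94 km.

2.94 km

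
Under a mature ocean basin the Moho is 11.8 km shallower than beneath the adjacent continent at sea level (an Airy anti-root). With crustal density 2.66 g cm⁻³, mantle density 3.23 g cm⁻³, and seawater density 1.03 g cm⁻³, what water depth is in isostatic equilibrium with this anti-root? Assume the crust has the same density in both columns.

Replacing a thickness d of crust by seawater at the top must be balanced by replacing crust with mantle at the base: d (ρ_c − ρ_w) = a (ρ_m − ρ_c).
d = a (ρ_m − ρ_c)/(ρ_c − ρ_w) = 11.8 km × 0.57/1.63 = 4.13 km.

4.13 km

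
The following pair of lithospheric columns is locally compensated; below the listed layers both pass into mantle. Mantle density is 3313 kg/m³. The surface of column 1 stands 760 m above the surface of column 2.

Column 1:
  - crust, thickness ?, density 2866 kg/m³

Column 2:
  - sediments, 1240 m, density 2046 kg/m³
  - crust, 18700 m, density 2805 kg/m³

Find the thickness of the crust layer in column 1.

30400 m

Take the compensation level at the base of the deeper column (depth z_c below the surface of column 1) and equate Σ ρ_i t_i down to z_c; mantle fills any gap and the z_c terms cancel.
Column 1: x×2866 + (z_c − 0 − x)×3313
Column 2: 760×0 + 1240×2046 + 18700×2805 + (z_c − 760 − 19940)×3313
The z_c×3313 term appears on both sides and cancels. Collect the known terms of each column as K = Σ(ρt)_known − 3313 × (depth of known layers): K_1 = 0 − 3313×0 = 0; K_2 = 54990540 − 3313×(760 + 19940) = −13588560.
Balance: K_1 − x×(3313 − 2866) = K_2, so x = (K_1 − K_2)/(3313 − 2866) = 13588600/447 = 30400 m.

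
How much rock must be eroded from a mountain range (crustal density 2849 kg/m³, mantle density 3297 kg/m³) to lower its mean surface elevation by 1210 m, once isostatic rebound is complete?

8900 m

Net drop Δ = e − u = e − e ρ_c/ρ_m = e (ρ_m − ρ_c)/ρ_m.
e = Δ ρ_m/(ρ_m − ρ_c) = 1210 m × 3297/448 = 8900 m.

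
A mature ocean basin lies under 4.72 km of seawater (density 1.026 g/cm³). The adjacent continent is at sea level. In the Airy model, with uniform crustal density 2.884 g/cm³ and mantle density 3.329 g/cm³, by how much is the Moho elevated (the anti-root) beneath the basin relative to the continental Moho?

Balancing pressure at the compensation depth: replacing crust with seawater at the top is compensated by replacing crust with mantle at the base: d (ρ_c − ρ_w) = a (ρ_m − ρ_c).
a = d (ρ_c − ρ_w)/(ρ_m − ρ_c) = 4.72 km × 1.858/0.445 = 19.7 km.

19.7 km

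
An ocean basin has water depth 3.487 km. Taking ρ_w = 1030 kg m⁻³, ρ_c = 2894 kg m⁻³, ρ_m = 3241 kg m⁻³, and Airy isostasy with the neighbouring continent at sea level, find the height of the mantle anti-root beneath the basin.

Isostatic balance requires: replacing crust with seawater at the top is compensated by replacing crust with mantle at the base: d (ρ_c − ρ_w) = a (ρ_m − ρ_c).
a = d (ρ_c − ρ_w)/(ρ_m − ρ_c) = 3.487 km × 1864/347 = 18.7 km.

18.7 km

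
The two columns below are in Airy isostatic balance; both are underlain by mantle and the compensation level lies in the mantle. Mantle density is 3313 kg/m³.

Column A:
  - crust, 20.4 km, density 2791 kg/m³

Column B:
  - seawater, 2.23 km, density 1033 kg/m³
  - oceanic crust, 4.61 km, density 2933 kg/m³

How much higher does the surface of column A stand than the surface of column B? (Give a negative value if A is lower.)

For any compensation level in the mantle, the mantle terms cancel and isostasy reduces to e = (Σt_A − Σt_B) − (Σ(ρt)_A − Σ(ρt)_B) / ρ_m.
Σt_A = 20.4 km; Σt_B = 6.84 km; Σ(ρt)_A = 56936.4; Σ(ρt)_B = 15824.72 (in km·kg/m³).
e = (20.4 − 6.84) − (56936.4 − 15824.72) / 3313 = 1.15 km.

1.15 km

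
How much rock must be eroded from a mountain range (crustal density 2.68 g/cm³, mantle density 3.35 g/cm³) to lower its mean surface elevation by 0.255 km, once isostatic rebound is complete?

1.27 km

Net drop Δ = e − u = e − e ρ_c/ρ_m = e (ρ_m − ρ_c)/ρ_m.
e = Δ ρ_m/(ρ_m − ρ_c) = 0.255 km × 3.35/0.67 = 1.27 km.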